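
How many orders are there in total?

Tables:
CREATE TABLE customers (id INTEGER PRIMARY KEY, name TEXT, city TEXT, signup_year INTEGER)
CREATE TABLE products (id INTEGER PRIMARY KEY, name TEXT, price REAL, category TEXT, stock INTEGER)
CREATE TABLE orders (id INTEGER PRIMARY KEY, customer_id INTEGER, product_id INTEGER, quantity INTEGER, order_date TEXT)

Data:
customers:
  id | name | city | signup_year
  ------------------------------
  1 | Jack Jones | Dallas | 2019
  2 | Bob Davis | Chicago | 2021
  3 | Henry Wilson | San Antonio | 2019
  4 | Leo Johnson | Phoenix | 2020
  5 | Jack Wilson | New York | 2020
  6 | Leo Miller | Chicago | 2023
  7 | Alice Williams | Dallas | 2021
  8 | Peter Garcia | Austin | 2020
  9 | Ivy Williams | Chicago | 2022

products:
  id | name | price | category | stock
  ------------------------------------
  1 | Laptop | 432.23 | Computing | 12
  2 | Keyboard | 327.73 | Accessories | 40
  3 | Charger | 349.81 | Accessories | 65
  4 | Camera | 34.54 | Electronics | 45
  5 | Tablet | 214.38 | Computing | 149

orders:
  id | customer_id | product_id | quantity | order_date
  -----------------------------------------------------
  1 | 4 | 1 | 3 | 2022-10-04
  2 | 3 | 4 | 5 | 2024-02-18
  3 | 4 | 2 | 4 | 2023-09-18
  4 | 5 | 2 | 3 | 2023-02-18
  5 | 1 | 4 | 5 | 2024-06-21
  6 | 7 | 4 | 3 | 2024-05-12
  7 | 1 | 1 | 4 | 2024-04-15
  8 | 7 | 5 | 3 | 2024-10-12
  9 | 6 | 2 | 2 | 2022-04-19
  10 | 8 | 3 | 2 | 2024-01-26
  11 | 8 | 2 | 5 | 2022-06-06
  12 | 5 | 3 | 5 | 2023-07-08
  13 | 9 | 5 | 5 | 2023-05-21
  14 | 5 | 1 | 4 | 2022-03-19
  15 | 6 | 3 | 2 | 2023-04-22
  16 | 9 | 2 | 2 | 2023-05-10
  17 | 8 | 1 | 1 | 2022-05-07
SELECT COUNT(*) FROM orders

Execution result:
17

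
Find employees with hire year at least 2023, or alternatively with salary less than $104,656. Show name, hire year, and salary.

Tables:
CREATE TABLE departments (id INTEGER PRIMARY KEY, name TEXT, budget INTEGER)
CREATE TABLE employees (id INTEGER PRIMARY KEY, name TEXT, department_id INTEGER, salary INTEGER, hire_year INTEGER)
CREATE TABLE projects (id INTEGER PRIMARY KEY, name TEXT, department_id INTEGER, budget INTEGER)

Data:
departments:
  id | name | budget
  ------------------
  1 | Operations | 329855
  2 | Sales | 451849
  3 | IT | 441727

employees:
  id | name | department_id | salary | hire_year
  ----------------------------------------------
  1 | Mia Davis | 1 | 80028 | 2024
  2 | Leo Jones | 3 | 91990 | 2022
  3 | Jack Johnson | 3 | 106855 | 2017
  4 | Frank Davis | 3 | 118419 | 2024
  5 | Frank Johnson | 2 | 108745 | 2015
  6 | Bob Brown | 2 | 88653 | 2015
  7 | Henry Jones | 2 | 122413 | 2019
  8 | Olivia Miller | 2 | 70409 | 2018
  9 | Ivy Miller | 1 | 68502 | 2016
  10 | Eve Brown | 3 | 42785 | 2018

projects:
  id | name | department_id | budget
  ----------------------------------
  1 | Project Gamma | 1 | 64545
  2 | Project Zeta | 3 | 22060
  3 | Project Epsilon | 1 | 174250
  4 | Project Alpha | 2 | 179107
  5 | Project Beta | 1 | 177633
SELECT name, hire_year, salary FROM employees WHERE hire_year >= 2023 OR salary < 104656

Execution result:
name | hire_year | salary
Mia Davis | 2024 | 80028
Leo Jones | 2022 | 91990
Frank Davis | 2024 | 118419
Bob Brown | 2015 | 88653
Olivia Miller | 2018 | 70409
Ivy Miller | 2016 | 68502
Eve Brown | 2018 | 42785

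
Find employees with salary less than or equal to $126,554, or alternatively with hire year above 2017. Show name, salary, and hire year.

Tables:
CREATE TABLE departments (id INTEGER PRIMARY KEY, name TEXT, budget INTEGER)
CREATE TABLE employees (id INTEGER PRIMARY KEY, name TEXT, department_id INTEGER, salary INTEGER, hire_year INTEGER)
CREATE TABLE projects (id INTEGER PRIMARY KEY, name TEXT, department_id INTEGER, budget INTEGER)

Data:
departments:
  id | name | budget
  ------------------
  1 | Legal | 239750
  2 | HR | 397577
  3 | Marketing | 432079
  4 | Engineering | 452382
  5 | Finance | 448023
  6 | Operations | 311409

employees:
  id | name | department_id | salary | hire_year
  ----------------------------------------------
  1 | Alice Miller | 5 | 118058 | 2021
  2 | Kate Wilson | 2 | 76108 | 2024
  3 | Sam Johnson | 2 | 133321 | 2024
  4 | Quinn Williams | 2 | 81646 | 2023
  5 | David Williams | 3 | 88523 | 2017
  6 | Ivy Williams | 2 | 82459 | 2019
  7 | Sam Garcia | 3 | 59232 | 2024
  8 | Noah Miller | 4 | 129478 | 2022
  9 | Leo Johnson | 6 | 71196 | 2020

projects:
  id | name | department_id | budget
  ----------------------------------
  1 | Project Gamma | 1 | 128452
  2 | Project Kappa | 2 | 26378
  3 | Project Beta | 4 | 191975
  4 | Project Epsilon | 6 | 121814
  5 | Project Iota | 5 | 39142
SELECT name, salary, hire_year FROM employees WHERE salary <= 126554 OR hire_year > 2017

Execution result:
name | salary | hire_year
Alice Miller | 118058 | 2021
Kate Wilson | 76108 | 2024
Sam Johnson | 133321 | 2024
Quinn Williams | 81646 | 2023
David Williams | 88523 | 2017
Ivy Williams | 82459 | 2019
Sam Garcia | 59232 | 2024
Noah Miller | 129478 | 2022
Leo Johnson | 71196 | 2020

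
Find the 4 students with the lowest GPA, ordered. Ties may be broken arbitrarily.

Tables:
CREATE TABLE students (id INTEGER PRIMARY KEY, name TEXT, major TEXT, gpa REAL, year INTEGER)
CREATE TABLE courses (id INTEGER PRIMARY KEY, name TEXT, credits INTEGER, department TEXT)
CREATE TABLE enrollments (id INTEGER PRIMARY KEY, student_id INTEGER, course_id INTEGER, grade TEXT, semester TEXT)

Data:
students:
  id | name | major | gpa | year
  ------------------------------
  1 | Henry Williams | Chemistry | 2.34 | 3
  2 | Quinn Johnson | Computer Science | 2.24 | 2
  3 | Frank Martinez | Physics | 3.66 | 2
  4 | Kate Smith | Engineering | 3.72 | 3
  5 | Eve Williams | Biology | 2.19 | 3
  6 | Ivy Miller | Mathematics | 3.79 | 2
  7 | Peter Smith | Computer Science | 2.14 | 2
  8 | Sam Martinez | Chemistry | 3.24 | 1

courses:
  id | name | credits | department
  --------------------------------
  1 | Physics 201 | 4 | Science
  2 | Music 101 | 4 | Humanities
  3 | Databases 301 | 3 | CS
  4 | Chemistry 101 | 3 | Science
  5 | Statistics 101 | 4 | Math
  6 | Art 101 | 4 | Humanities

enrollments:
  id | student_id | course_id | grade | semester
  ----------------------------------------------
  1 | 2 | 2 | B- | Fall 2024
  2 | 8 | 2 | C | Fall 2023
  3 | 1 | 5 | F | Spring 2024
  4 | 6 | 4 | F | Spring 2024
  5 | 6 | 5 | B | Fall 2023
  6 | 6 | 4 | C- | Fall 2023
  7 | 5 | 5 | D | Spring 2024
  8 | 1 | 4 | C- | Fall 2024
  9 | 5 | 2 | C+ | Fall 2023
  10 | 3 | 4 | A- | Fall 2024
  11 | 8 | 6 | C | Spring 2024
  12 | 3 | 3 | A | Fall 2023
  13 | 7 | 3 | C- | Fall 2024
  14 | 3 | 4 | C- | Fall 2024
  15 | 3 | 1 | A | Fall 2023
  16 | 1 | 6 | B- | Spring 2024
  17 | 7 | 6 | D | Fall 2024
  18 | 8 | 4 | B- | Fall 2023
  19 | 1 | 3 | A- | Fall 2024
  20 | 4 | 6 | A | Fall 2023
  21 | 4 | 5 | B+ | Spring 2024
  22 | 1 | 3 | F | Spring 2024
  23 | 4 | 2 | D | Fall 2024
SELECT name, gpa FROM students ORDER BY gpa ASC LIMIT 4

Execution result:
name | gpa
Peter Smith | 2.14
Eve Williams | 2.19
Quinn Johnson | 2.24
Henry Williams | 2.34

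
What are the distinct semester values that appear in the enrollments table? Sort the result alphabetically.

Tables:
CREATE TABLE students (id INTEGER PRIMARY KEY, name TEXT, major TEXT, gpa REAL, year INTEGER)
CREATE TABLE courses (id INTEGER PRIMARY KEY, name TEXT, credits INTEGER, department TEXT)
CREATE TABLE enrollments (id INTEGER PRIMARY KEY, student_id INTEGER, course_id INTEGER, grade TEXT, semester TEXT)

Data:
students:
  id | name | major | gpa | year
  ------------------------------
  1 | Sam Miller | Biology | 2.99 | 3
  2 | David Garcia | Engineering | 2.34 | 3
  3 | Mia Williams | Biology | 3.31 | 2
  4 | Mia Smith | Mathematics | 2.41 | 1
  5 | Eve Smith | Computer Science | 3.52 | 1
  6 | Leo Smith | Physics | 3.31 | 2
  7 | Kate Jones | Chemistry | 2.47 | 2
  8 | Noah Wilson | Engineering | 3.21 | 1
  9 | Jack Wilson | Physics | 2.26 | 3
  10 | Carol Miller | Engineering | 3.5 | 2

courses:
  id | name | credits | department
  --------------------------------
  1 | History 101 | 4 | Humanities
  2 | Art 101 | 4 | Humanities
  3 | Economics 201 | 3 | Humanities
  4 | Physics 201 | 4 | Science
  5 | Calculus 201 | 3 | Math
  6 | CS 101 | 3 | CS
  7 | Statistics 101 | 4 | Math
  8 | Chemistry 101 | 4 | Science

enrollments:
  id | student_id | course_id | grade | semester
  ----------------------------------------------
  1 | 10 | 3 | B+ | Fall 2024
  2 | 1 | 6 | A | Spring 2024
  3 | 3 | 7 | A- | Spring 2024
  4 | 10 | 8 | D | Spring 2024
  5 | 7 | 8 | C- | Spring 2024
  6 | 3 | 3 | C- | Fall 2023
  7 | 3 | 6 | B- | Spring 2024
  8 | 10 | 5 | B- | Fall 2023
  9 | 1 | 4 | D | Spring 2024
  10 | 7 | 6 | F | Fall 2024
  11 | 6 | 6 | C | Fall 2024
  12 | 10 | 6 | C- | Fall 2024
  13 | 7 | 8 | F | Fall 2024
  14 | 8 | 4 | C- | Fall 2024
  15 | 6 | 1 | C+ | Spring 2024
SELECT DISTINCT semester FROM enrollments ORDER BY semester

Execution result:
semester
Fall 2023
Fall 2024
Spring 2024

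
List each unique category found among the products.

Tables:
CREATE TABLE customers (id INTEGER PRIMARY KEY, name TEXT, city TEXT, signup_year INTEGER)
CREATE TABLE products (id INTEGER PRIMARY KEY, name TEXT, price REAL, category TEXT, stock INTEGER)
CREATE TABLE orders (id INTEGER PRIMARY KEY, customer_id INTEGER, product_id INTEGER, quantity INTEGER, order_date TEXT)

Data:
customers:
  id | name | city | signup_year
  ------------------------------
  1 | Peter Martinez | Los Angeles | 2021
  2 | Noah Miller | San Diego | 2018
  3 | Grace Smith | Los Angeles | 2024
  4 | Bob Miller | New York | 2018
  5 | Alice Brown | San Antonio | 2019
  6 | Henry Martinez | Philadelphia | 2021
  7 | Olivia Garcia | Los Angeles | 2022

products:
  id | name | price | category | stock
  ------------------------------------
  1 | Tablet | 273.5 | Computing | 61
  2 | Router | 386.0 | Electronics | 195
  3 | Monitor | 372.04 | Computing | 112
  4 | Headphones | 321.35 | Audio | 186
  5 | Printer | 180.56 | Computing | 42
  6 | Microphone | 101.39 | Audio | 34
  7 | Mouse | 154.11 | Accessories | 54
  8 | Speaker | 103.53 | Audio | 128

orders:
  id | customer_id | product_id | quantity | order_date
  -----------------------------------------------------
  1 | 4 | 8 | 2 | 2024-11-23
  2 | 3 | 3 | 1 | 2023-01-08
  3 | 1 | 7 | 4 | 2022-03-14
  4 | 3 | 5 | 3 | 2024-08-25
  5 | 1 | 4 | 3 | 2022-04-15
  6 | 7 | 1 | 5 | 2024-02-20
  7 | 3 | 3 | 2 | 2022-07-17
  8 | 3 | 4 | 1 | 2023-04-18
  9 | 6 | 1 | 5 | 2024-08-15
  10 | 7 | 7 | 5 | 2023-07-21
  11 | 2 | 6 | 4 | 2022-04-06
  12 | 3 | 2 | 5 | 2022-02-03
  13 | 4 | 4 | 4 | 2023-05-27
SELECT DISTINCT category FROM products

Execution result:
category
Computing
Electronics
Audio
Accessories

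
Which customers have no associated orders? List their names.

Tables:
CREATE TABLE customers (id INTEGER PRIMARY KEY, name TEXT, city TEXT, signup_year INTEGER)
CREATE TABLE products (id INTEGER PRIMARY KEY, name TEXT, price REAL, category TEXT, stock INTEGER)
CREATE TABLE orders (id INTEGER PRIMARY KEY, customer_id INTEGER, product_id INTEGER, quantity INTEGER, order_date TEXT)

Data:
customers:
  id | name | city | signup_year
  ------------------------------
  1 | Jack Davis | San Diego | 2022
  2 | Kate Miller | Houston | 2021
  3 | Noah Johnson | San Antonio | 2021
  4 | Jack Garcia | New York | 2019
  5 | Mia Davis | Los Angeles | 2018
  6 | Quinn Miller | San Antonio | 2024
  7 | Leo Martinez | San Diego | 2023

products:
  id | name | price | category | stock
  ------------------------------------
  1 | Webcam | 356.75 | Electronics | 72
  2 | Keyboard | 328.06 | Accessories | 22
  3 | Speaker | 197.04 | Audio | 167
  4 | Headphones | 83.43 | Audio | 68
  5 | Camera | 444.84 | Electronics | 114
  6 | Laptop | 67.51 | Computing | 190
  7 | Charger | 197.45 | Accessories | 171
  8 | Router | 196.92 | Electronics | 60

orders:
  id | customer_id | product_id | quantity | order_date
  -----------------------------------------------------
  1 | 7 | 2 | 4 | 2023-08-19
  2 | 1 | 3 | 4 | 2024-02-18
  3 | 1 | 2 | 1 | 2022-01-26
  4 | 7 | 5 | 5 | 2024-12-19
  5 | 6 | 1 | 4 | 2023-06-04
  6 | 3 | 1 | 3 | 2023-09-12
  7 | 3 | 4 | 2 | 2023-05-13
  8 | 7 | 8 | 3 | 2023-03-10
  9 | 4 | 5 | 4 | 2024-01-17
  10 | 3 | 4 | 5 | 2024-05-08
SELECT p.name FROM customers p LEFT JOIN orders c ON c.customer_id = p.id WHERE c.id IS NULL

Execution result:
name
Kate Miller
Mia Davis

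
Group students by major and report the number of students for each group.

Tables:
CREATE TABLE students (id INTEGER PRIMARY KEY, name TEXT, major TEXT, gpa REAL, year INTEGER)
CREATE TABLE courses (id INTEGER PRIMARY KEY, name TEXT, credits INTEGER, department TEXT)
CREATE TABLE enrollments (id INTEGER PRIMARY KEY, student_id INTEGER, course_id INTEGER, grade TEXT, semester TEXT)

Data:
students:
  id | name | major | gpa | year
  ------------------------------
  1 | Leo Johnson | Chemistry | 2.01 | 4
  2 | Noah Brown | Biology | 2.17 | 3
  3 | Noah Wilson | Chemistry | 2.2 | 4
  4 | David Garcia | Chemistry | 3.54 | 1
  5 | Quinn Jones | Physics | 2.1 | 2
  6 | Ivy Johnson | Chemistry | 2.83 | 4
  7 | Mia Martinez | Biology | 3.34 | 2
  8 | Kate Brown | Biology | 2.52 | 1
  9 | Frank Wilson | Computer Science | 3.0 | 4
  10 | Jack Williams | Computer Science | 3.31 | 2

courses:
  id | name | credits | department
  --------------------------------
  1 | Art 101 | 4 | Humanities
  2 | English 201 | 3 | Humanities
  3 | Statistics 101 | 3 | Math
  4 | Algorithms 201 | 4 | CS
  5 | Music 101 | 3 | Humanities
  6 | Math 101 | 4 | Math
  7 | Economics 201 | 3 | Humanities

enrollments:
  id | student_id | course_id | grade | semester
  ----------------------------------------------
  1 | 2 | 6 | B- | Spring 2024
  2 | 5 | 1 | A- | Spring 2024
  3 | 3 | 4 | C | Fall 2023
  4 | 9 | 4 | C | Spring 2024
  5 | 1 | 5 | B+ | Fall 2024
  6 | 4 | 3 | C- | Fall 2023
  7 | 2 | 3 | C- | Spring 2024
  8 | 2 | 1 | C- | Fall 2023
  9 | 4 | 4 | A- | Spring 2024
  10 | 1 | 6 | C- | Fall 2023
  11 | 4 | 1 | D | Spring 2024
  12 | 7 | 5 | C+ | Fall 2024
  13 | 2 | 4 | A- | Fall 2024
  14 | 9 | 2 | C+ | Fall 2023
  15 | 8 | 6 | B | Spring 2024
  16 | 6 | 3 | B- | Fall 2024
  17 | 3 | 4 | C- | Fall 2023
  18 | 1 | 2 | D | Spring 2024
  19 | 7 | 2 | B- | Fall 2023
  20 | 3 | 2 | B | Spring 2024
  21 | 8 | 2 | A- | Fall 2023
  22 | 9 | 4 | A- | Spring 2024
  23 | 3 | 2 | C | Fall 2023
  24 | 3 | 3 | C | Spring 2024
SELECT major, COUNT(*) AS n FROM students GROUP BY major

Execution result:
major | n
Biology | 3
Chemistry | 4
Computer Science | 2
Physics | 1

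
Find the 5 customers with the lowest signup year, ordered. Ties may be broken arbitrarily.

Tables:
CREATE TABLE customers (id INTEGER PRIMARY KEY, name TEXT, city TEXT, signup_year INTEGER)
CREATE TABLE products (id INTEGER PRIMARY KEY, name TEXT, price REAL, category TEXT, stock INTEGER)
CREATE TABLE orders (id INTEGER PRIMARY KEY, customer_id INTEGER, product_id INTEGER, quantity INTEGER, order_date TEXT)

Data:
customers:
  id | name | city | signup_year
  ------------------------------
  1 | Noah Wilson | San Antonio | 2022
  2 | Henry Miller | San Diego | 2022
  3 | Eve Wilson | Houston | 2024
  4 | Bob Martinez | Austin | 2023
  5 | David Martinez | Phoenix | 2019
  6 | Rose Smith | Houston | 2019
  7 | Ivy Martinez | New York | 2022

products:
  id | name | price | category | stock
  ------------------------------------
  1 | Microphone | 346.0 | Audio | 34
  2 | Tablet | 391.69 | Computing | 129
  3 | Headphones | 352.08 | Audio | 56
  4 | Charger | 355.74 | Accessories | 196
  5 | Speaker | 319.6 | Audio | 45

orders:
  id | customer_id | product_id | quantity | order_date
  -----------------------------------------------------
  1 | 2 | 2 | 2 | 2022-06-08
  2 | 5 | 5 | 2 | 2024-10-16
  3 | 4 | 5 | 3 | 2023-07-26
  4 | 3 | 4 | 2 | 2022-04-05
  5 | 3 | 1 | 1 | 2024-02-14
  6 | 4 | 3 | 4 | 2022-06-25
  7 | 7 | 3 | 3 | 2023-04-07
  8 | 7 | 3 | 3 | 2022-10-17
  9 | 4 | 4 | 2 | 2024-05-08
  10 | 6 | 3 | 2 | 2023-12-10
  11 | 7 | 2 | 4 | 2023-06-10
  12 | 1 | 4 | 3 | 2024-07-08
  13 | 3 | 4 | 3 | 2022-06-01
SELECT name, signup_year FROM customers ORDER BY signup_year ASC LIMIT 5

Execution result:
name | signup_year
David Martinez | 2019
Rose Smith | 2019
Noah Wilson | 2022
Henry Miller | 2022
Ivy Martinez | 2022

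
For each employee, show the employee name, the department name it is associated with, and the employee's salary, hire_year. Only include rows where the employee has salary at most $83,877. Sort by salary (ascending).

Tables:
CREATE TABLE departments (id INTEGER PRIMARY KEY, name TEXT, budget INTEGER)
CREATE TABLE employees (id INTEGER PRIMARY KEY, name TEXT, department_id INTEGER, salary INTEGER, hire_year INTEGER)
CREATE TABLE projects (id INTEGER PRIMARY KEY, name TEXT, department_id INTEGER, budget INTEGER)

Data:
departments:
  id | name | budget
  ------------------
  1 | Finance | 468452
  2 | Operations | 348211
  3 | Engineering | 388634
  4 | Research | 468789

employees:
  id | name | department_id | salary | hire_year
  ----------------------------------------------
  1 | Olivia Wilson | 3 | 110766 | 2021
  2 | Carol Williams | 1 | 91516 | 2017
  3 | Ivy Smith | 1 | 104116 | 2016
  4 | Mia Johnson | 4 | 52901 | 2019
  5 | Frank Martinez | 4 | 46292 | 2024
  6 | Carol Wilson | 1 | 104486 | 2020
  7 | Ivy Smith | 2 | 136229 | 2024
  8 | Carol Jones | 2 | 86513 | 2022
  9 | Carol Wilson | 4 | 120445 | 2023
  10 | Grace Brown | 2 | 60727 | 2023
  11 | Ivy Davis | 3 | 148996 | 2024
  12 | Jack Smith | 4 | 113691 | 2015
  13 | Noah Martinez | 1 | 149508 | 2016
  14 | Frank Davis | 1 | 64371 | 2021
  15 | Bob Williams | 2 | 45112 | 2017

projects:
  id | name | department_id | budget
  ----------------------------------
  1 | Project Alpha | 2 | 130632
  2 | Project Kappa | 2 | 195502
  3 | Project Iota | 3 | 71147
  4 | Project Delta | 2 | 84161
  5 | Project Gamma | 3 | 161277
SELECT c.name, p.name AS department, c.salary, c.hire_year FROM employees c JOIN departments p ON c.department_id = p.id WHERE c.salary <= 83877 ORDER BY c.salary ASC

Execution result:
name | department | salary | hire_year
Bob Williams | Operations | 45112 | 2017
Frank Martinez | Research | 46292 | 2024
Mia Johnson | Research | 52901 | 2019
Grace Brown | Operations | 60727 | 2023
Frank Davis | Finance | 64371 | 2021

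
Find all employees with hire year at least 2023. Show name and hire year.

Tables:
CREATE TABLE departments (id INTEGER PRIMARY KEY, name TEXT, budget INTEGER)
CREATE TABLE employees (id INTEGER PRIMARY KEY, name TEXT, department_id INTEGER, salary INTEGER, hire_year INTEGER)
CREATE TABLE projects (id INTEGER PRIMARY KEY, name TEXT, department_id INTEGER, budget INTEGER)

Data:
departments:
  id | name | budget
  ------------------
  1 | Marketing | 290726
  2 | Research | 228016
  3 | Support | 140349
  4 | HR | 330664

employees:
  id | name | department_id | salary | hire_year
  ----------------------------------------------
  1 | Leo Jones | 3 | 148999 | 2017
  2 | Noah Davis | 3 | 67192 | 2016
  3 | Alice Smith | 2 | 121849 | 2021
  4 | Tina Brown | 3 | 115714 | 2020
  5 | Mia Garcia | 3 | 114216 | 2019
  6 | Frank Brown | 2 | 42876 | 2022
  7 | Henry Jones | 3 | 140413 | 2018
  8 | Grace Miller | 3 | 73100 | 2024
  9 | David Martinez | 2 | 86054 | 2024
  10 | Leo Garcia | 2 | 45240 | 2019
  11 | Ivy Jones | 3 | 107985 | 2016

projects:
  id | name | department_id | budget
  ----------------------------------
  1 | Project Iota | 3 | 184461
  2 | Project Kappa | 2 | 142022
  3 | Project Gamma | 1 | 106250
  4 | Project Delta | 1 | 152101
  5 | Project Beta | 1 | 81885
SELECT name, hire_year FROM employees WHERE hire_year >= 2023

Execution result:
name | hire_year
Grace Miller | 2024
David Martinez | 2024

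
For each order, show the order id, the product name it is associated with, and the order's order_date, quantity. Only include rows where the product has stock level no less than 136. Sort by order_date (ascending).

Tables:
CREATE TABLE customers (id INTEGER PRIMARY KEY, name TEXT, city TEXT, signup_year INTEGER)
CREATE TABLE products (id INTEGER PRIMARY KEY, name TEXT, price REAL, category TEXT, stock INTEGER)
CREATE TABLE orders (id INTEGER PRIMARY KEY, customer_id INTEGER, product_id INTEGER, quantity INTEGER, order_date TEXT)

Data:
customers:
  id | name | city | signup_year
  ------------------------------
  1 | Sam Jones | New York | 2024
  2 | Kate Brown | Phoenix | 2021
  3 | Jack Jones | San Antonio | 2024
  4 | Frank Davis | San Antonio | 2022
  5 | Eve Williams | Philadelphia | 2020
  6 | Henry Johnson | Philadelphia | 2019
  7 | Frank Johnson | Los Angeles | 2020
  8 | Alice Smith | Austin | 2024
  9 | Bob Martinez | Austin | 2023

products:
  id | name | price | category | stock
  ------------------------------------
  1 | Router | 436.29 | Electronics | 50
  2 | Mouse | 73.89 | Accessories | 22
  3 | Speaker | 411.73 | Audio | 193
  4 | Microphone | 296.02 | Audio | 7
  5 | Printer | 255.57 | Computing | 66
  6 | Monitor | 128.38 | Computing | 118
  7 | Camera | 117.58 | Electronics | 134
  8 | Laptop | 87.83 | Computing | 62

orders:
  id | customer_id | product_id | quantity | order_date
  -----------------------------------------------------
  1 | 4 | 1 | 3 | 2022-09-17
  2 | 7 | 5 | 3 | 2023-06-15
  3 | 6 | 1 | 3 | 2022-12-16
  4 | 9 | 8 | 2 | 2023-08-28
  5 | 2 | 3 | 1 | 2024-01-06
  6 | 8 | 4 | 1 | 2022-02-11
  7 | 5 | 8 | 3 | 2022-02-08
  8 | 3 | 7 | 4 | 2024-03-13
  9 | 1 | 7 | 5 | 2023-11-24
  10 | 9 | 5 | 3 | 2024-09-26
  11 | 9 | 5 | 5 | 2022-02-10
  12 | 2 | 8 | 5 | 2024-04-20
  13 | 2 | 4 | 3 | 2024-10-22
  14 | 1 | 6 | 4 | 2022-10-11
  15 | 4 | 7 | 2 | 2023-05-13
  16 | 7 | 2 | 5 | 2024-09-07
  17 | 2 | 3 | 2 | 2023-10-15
SELECT c.id, p.name AS product, c.order_date, c.quantity FROM orders c JOIN products p ON c.product_id = p.id WHERE p.stock >= 136 ORDER BY c.order_date ASC

Execution result:
id | product | order_date | quantity
17 | Speaker | 2023-10-15 | 2
5 | Speaker | 2024-01-06 | 1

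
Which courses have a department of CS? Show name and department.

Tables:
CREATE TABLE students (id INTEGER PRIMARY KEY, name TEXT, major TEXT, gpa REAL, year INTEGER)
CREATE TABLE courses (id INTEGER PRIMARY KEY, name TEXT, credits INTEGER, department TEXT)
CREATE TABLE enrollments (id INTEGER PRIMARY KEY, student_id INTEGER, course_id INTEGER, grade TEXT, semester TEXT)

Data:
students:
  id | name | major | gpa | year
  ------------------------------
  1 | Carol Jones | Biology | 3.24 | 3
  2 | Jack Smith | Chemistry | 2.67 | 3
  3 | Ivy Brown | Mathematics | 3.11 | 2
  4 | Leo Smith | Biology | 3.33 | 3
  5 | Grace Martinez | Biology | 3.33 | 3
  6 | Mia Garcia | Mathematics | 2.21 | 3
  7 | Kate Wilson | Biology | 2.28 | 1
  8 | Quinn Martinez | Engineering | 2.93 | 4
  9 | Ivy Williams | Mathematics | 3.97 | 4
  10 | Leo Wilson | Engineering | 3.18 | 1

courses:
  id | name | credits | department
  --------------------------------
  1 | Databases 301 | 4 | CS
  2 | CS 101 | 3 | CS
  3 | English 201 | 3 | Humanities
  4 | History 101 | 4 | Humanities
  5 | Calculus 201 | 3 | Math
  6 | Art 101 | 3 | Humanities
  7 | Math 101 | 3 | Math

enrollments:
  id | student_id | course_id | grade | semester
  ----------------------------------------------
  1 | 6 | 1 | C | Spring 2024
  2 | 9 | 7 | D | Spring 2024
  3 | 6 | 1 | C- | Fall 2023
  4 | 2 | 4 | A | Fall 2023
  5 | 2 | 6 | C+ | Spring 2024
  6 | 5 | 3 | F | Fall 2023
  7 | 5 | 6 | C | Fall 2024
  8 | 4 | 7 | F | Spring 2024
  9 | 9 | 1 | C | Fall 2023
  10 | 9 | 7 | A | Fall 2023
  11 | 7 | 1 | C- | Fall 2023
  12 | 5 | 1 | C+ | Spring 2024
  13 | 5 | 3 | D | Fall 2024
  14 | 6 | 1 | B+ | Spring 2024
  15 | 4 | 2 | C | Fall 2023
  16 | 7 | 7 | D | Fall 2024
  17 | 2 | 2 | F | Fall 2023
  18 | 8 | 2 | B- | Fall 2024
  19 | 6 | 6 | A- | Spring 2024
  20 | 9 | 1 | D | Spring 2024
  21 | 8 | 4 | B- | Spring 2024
SELECT name, department FROM courses WHERE department = 'CS'

Execution result:
name | department
Databases 301 | CS
CS 101 | CS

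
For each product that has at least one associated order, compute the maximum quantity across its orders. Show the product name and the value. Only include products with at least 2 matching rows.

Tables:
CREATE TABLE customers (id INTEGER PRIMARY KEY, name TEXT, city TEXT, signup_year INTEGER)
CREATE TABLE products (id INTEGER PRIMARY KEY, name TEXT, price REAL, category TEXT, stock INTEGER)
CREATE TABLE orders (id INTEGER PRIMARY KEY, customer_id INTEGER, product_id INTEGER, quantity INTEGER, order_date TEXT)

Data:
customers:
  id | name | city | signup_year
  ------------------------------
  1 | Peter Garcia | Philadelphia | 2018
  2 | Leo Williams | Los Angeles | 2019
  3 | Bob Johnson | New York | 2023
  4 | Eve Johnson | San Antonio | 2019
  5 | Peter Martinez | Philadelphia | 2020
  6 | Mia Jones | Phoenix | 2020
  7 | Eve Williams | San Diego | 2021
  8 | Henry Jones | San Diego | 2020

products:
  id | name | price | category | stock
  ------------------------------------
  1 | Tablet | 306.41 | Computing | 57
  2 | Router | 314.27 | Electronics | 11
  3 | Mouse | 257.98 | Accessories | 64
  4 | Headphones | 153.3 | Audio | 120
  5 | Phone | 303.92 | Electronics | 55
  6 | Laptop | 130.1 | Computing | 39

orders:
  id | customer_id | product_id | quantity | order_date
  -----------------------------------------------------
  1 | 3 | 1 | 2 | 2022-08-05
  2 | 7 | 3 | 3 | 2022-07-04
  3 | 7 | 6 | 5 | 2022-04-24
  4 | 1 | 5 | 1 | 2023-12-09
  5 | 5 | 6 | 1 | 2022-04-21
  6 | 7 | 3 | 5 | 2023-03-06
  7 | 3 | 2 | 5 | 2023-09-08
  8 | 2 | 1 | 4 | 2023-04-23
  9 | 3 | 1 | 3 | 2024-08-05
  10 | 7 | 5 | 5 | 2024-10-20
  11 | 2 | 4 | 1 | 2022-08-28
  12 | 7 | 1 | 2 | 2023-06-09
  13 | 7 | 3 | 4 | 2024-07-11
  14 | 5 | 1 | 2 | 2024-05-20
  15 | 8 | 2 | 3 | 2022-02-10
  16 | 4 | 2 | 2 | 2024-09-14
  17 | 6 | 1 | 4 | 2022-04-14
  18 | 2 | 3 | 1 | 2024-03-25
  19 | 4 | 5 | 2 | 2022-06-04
SELECT p.name, MAX(c.quantity) AS max_quantity FROM orders c JOIN products p ON c.product_id = p.id GROUP BY p.id, p.name HAVING COUNT(*) >= 2

Execution result:
name | max_quantity
Tablet | 4
Router | 5
Mouse | 5
Phone | 5
Laptop | 5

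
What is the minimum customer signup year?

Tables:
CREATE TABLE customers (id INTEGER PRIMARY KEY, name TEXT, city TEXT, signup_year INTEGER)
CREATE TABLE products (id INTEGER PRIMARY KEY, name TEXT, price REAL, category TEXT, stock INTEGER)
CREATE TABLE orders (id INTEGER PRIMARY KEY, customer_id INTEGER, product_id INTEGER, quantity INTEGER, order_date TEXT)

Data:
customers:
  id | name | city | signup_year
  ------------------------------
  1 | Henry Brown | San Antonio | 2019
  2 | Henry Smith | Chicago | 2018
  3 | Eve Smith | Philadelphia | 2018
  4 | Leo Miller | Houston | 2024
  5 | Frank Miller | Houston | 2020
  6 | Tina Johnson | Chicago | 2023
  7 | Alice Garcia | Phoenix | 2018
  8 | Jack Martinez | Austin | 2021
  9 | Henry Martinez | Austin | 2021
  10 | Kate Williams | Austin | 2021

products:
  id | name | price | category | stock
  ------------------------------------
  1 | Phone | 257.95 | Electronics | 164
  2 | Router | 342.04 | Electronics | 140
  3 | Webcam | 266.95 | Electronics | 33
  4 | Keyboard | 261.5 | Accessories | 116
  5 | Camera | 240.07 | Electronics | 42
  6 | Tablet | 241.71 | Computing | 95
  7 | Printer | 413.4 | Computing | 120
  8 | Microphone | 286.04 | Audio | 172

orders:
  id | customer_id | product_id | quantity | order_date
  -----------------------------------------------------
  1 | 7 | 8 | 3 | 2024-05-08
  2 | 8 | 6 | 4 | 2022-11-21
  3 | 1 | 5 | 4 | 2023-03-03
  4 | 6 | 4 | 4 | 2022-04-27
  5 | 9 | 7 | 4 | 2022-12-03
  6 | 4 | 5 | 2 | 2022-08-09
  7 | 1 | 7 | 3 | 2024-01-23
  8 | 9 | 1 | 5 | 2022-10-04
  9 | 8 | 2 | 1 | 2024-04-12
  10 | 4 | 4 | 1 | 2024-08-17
SELECT MIN(signup_year) FROM customers

Execution result:
2018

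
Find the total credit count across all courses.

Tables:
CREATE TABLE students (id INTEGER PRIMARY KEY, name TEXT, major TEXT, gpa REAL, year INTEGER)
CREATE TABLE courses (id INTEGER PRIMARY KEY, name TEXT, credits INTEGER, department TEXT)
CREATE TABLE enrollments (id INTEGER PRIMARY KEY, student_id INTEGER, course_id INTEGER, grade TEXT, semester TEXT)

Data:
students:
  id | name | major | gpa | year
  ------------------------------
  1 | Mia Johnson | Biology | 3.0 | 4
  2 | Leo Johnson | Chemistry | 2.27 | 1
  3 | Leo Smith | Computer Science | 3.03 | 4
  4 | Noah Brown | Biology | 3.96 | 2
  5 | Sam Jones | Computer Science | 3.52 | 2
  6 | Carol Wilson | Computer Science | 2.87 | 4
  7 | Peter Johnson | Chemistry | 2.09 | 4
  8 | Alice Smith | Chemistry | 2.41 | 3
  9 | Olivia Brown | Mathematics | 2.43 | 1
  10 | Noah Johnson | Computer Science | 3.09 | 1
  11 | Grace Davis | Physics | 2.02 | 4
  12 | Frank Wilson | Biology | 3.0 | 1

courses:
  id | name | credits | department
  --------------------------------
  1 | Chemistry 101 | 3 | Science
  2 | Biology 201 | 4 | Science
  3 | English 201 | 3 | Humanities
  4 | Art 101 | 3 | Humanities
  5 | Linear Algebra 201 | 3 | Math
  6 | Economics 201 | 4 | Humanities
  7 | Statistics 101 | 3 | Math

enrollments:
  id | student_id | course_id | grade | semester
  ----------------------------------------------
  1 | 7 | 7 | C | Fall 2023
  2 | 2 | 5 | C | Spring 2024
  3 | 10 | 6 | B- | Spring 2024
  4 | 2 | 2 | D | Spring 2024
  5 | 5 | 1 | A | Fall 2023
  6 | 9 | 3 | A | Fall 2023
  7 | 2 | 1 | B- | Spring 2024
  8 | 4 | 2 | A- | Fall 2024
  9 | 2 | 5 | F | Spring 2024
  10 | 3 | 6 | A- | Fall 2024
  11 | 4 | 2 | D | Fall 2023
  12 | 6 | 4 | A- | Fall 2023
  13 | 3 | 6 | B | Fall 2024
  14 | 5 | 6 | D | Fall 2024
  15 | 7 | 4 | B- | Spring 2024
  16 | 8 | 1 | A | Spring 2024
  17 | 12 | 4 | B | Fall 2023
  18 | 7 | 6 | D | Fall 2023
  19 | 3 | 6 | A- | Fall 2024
SELECT SUM(credits) FROM courses

Execution result:
23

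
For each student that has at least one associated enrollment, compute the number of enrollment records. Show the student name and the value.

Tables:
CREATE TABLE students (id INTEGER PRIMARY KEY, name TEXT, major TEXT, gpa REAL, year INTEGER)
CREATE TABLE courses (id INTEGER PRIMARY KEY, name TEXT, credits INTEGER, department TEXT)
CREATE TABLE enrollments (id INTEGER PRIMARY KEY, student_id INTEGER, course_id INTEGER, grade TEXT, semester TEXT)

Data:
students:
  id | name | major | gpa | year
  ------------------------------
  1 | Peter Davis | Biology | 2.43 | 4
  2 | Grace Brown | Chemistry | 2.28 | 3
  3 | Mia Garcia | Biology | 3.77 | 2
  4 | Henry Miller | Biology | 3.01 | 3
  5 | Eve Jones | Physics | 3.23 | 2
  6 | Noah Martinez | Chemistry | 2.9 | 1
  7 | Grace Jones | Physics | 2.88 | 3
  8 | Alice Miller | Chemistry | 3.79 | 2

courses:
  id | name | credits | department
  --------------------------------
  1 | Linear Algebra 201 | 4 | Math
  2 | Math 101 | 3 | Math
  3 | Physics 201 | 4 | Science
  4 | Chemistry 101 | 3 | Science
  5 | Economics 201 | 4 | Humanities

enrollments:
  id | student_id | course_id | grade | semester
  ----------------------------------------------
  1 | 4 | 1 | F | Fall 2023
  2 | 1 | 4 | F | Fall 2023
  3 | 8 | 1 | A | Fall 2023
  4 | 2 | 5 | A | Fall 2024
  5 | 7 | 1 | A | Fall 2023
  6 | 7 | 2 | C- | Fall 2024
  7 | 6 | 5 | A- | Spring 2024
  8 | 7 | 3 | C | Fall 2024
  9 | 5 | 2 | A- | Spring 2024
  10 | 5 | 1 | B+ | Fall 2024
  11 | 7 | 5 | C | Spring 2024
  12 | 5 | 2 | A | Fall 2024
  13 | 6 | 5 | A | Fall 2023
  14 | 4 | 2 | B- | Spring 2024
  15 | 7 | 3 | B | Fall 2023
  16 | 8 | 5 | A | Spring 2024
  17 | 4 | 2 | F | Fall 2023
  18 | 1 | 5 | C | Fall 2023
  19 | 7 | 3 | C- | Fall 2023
SELECT p.name, COUNT(*) AS n FROM enrollments c JOIN students p ON c.student_id = p.id GROUP BY p.id, p.name

Execution result:
name | n
Peter Davis | 2
Grace Brown | 1
Henry Miller | 3
Eve Jones | 3
Noah Martinez | 2
Grace Jones | 6
Alice Miller | 2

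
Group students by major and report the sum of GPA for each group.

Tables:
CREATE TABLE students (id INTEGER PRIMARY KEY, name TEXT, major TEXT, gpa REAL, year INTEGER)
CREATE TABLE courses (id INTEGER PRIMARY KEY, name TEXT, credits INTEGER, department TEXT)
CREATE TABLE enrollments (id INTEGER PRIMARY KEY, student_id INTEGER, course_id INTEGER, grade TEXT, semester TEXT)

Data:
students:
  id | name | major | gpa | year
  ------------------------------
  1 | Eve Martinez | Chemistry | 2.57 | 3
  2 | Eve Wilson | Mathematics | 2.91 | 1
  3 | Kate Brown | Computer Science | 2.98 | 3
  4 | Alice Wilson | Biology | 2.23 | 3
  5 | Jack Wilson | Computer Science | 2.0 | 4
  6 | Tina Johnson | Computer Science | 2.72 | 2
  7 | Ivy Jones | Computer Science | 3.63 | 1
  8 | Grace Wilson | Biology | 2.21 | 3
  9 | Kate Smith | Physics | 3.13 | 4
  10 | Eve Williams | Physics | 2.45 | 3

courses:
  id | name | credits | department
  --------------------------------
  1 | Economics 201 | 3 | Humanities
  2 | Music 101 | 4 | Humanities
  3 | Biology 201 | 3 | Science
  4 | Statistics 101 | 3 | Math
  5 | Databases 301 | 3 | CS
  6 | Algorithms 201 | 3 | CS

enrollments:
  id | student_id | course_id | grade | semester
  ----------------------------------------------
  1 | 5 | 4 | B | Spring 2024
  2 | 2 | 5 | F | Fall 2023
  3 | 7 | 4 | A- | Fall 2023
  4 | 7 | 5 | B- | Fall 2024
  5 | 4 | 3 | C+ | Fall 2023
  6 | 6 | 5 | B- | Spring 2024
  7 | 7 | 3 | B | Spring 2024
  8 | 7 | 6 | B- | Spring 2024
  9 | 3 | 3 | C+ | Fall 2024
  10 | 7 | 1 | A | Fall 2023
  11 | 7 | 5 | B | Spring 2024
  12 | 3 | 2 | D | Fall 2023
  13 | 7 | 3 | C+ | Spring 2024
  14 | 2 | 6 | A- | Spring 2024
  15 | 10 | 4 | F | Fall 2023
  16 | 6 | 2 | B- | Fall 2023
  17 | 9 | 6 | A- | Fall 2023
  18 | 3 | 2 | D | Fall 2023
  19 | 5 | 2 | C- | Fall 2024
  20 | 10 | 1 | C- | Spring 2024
SELECT major, SUM(gpa) AS sum_gpa FROM students GROUP BY major

Execution result:
major | sum_gpa
Biology | 4.44
Chemistry | 2.57
Computer Science | 11.33
Mathematics | 2.91
Physics | 5.58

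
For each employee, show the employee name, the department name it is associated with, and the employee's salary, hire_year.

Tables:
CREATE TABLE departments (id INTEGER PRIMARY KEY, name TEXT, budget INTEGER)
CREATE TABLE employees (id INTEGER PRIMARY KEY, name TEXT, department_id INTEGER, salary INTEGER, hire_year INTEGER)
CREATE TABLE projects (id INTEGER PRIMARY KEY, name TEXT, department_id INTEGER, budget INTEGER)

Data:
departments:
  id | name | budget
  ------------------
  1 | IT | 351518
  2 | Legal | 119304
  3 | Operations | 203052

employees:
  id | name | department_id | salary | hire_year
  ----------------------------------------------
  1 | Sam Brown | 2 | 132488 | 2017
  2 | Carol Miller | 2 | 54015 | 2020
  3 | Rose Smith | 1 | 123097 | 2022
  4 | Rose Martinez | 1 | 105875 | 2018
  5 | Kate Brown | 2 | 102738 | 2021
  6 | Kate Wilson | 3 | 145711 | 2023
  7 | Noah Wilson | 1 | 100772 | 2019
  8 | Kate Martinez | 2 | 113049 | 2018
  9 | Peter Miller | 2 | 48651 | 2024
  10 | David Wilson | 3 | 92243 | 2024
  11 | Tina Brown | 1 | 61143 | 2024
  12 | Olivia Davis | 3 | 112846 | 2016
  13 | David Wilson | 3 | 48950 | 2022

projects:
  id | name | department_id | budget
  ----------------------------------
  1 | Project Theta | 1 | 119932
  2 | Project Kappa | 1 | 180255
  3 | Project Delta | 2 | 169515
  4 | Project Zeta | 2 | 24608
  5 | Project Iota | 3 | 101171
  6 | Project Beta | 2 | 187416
SELECT c.name, p.name AS department, c.salary, c.hire_year FROM employees c JOIN departments p ON c.department_id = p.id

Execution result:
name | department | salary | hire_year
Sam Brown | Legal | 132488 | 2017
Carol Miller | Legal | 54015 | 2020
Rose Smith | IT | 123097 | 2022
Rose Martinez | IT | 105875 | 2018
Kate Brown | Legal | 102738 | 2021
Kate Wilson | Operations | 145711 | 2023
Noah Wilson | IT | 100772 | 2019
Kate Martinez | Legal | 113049 | 2018
Peter Miller | Legal | 48651 | 2024
David Wilson | Operations | 92243 | 2024
Tina Brown | IT | 61143 | 2024
Olivia Davis | Operations | 112846 | 2016
David Wilson | Operations | 48950 | 2022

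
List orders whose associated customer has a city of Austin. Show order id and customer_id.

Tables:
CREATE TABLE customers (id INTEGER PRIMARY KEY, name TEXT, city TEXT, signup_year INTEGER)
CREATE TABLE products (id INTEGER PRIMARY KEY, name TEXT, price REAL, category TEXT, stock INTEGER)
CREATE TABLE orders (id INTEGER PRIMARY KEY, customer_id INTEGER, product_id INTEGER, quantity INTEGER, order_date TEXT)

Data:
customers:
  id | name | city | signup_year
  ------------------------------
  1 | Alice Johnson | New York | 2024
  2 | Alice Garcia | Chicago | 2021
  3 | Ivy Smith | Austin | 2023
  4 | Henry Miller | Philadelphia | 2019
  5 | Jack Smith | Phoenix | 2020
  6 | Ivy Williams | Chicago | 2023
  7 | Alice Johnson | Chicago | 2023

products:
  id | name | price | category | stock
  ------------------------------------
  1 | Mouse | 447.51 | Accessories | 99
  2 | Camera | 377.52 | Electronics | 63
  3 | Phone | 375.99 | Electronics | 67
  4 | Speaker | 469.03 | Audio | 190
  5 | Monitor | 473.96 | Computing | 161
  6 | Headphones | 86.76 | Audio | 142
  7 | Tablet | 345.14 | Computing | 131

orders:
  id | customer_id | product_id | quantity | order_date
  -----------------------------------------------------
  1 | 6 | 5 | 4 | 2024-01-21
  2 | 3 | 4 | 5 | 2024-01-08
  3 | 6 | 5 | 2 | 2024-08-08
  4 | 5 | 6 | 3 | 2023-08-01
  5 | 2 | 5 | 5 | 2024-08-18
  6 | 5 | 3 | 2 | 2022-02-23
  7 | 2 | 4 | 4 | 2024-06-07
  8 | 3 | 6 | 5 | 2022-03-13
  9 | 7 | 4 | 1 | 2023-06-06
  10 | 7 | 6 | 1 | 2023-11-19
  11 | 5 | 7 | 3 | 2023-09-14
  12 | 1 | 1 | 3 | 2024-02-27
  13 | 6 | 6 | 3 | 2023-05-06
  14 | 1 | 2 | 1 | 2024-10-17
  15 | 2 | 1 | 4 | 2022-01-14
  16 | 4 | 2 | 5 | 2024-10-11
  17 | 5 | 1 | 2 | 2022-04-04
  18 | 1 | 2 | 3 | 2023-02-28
SELECT id, customer_id FROM orders WHERE customer_id IN (SELECT id FROM customers WHERE city = 'Austin')

Execution result:
id | customer_id
2 | 3
8 | 3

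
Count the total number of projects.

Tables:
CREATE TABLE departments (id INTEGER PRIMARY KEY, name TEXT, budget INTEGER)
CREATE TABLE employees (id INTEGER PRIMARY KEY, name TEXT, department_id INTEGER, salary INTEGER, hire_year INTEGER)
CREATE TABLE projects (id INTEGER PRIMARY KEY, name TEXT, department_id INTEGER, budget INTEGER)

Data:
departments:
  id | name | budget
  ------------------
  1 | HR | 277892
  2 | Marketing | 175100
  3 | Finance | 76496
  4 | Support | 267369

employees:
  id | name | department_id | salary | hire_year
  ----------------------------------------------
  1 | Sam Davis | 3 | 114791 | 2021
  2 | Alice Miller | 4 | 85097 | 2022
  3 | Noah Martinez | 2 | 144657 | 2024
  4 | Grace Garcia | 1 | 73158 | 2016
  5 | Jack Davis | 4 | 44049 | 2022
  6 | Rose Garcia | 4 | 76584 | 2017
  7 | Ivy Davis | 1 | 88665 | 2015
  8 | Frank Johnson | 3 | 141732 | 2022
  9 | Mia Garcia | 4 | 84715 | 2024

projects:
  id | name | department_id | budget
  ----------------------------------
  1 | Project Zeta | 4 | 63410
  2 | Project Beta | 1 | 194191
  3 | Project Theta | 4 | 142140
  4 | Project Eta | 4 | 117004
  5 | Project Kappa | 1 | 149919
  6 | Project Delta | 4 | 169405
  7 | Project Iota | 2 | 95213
SELECT COUNT(*) FROM projects

Execution result:
7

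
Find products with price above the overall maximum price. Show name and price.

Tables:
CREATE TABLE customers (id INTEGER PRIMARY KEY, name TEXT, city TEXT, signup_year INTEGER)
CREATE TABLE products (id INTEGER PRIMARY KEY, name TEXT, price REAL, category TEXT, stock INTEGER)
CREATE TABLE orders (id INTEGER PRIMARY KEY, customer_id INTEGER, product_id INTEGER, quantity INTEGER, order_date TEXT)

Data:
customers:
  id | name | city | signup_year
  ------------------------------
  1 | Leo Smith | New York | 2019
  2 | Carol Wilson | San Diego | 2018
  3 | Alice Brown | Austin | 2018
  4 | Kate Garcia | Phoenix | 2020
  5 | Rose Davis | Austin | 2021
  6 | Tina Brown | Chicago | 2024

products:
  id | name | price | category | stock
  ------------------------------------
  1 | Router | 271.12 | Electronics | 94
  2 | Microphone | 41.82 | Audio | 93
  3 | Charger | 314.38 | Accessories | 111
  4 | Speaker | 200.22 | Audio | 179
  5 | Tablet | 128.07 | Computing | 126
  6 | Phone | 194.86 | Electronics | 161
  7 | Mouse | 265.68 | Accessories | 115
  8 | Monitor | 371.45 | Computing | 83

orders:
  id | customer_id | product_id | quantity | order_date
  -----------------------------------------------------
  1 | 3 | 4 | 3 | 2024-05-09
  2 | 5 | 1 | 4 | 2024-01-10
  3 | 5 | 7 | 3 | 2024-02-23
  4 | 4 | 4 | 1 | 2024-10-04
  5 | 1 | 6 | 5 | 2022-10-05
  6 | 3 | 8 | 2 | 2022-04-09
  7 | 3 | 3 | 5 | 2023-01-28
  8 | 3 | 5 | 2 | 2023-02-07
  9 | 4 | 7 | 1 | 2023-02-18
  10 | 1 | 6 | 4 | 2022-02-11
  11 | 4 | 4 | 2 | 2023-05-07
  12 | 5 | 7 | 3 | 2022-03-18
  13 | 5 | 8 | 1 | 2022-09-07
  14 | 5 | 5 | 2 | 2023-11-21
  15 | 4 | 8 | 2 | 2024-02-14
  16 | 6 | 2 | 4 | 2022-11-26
SELECT name, price FROM products WHERE price > (SELECT MAX(price) FROM products)

Execution result:
(no rows)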